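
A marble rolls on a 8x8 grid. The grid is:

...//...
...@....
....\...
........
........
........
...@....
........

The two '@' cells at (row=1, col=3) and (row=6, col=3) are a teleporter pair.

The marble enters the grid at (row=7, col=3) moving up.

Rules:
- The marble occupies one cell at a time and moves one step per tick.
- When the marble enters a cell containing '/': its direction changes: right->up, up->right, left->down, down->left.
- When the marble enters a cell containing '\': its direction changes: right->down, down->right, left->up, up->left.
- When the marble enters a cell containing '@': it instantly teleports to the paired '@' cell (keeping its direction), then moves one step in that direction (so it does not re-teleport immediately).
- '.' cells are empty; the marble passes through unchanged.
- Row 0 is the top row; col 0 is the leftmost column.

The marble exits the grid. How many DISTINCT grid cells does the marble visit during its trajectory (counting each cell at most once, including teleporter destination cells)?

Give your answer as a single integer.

Answer: 5

Derivation:
Step 1: enter (7,3), '.' pass, move up to (6,3)
Step 2: enter (6,3), '@' teleport (6,3)->(1,3), also enter (1,3), move up to (0,3)
Step 3: enter (0,3), '/' deflects up->right, move right to (0,4)
Step 4: enter (0,4), '/' deflects right->up, move up to (-1,4)
Step 5: at (-1,4) — EXIT via top edge, pos 4
Distinct cells visited: 5 (path length 5)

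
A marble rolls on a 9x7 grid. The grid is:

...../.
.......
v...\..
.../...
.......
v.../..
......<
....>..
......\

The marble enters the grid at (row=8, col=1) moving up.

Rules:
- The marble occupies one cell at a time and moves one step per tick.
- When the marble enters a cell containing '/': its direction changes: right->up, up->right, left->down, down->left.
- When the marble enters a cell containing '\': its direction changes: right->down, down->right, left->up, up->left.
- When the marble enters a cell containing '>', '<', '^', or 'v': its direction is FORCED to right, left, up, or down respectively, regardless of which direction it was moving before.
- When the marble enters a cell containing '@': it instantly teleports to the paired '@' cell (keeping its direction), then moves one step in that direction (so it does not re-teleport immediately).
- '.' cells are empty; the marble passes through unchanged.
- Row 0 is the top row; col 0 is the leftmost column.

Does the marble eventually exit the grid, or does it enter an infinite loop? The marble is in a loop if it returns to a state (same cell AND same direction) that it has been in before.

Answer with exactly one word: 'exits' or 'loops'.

Answer: exits

Derivation:
Step 1: enter (8,1), '.' pass, move up to (7,1)
Step 2: enter (7,1), '.' pass, move up to (6,1)
Step 3: enter (6,1), '.' pass, move up to (5,1)
Step 4: enter (5,1), '.' pass, move up to (4,1)
Step 5: enter (4,1), '.' pass, move up to (3,1)
Step 6: enter (3,1), '.' pass, move up to (2,1)
Step 7: enter (2,1), '.' pass, move up to (1,1)
Step 8: enter (1,1), '.' pass, move up to (0,1)
Step 9: enter (0,1), '.' pass, move up to (-1,1)
Step 10: at (-1,1) — EXIT via top edge, pos 1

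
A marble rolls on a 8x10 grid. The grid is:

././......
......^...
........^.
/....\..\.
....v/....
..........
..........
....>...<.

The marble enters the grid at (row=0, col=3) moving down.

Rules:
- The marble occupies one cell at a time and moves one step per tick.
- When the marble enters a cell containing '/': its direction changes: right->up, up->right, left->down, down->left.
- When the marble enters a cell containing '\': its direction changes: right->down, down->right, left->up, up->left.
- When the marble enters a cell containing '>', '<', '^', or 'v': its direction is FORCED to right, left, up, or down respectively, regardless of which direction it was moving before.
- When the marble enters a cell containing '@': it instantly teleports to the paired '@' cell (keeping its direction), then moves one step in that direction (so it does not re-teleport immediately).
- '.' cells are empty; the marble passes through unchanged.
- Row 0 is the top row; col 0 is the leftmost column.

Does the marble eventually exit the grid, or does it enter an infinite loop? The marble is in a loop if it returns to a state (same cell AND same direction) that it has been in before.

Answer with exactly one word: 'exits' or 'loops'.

Step 1: enter (0,3), '/' deflects down->left, move left to (0,2)
Step 2: enter (0,2), '.' pass, move left to (0,1)
Step 3: enter (0,1), '/' deflects left->down, move down to (1,1)
Step 4: enter (1,1), '.' pass, move down to (2,1)
Step 5: enter (2,1), '.' pass, move down to (3,1)
Step 6: enter (3,1), '.' pass, move down to (4,1)
Step 7: enter (4,1), '.' pass, move down to (5,1)
Step 8: enter (5,1), '.' pass, move down to (6,1)
Step 9: enter (6,1), '.' pass, move down to (7,1)
Step 10: enter (7,1), '.' pass, move down to (8,1)
Step 11: at (8,1) — EXIT via bottom edge, pos 1

Answer: exits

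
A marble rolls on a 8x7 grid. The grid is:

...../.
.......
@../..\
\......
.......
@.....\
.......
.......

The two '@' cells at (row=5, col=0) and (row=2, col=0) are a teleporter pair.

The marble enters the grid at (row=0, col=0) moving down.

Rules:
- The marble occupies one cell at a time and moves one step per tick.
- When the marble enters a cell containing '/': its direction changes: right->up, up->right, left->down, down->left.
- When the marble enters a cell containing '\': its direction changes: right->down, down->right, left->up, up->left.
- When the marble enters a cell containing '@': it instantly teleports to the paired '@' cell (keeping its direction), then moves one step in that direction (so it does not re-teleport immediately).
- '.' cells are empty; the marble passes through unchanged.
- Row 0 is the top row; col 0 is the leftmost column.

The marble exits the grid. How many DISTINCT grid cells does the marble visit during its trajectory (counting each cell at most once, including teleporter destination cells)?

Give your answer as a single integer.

Answer: 6

Derivation:
Step 1: enter (0,0), '.' pass, move down to (1,0)
Step 2: enter (1,0), '.' pass, move down to (2,0)
Step 3: enter (2,0), '@' teleport (2,0)->(5,0), also enter (5,0), move down to (6,0)
Step 4: enter (6,0), '.' pass, move down to (7,0)
Step 5: enter (7,0), '.' pass, move down to (8,0)
Step 6: at (8,0) — EXIT via bottom edge, pos 0
Distinct cells visited: 6 (path length 6)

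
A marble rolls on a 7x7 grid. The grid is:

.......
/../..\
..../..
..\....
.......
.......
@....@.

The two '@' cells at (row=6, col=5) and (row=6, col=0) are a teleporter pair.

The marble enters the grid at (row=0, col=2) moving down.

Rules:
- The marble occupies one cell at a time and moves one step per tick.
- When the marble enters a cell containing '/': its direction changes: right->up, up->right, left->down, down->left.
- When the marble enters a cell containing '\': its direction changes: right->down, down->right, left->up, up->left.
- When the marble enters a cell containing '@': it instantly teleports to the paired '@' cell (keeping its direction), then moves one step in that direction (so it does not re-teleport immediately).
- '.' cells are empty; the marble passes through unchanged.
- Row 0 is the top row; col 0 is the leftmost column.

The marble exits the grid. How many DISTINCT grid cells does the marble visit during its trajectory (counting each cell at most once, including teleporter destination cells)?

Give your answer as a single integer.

Answer: 8

Derivation:
Step 1: enter (0,2), '.' pass, move down to (1,2)
Step 2: enter (1,2), '.' pass, move down to (2,2)
Step 3: enter (2,2), '.' pass, move down to (3,2)
Step 4: enter (3,2), '\' deflects down->right, move right to (3,3)
Step 5: enter (3,3), '.' pass, move right to (3,4)
Step 6: enter (3,4), '.' pass, move right to (3,5)
Step 7: enter (3,5), '.' pass, move right to (3,6)
Step 8: enter (3,6), '.' pass, move right to (3,7)
Step 9: at (3,7) — EXIT via right edge, pos 3
Distinct cells visited: 8 (path length 8)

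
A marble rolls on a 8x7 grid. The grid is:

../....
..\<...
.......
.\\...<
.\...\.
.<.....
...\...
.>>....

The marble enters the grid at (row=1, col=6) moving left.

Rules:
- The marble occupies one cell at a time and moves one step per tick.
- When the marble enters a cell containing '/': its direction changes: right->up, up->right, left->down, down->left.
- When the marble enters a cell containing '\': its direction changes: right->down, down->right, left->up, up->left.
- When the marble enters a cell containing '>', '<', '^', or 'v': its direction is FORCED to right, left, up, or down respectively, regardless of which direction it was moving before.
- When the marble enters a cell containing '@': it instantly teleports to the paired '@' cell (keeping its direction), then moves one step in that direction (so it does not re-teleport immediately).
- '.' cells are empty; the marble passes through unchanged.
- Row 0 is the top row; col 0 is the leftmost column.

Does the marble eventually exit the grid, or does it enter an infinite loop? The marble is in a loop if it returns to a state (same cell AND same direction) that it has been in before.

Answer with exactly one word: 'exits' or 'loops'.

Answer: exits

Derivation:
Step 1: enter (1,6), '.' pass, move left to (1,5)
Step 2: enter (1,5), '.' pass, move left to (1,4)
Step 3: enter (1,4), '.' pass, move left to (1,3)
Step 4: enter (1,3), '<' forces left->left, move left to (1,2)
Step 5: enter (1,2), '\' deflects left->up, move up to (0,2)
Step 6: enter (0,2), '/' deflects up->right, move right to (0,3)
Step 7: enter (0,3), '.' pass, move right to (0,4)
Step 8: enter (0,4), '.' pass, move right to (0,5)
Step 9: enter (0,5), '.' pass, move right to (0,6)
Step 10: enter (0,6), '.' pass, move right to (0,7)
Step 11: at (0,7) — EXIT via right edge, pos 0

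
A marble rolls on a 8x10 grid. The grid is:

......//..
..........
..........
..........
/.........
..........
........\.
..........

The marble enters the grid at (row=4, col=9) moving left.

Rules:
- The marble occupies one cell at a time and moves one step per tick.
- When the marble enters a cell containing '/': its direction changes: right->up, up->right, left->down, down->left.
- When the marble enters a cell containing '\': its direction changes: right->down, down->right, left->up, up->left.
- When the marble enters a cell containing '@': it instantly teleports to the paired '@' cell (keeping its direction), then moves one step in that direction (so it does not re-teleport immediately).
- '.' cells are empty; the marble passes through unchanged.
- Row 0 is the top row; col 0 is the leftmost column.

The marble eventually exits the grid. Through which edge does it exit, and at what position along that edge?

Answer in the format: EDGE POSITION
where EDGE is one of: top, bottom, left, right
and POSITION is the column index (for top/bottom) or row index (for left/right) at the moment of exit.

Step 1: enter (4,9), '.' pass, move left to (4,8)
Step 2: enter (4,8), '.' pass, move left to (4,7)
Step 3: enter (4,7), '.' pass, move left to (4,6)
Step 4: enter (4,6), '.' pass, move left to (4,5)
Step 5: enter (4,5), '.' pass, move left to (4,4)
Step 6: enter (4,4), '.' pass, move left to (4,3)
Step 7: enter (4,3), '.' pass, move left to (4,2)
Step 8: enter (4,2), '.' pass, move left to (4,1)
Step 9: enter (4,1), '.' pass, move left to (4,0)
Step 10: enter (4,0), '/' deflects left->down, move down to (5,0)
Step 11: enter (5,0), '.' pass, move down to (6,0)
Step 12: enter (6,0), '.' pass, move down to (7,0)
Step 13: enter (7,0), '.' pass, move down to (8,0)
Step 14: at (8,0) — EXIT via bottom edge, pos 0

Answer: bottom 0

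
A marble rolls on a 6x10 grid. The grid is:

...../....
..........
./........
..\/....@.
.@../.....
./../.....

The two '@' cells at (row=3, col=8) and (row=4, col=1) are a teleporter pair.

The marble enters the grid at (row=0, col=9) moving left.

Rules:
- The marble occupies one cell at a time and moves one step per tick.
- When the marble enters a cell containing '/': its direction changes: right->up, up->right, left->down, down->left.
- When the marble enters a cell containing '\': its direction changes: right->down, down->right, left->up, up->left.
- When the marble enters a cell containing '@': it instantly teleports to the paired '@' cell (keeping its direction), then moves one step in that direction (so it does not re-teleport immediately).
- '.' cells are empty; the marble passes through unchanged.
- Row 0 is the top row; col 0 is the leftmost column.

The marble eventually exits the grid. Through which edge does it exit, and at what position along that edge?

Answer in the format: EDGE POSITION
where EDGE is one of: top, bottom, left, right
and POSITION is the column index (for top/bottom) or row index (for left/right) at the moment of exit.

Answer: bottom 5

Derivation:
Step 1: enter (0,9), '.' pass, move left to (0,8)
Step 2: enter (0,8), '.' pass, move left to (0,7)
Step 3: enter (0,7), '.' pass, move left to (0,6)
Step 4: enter (0,6), '.' pass, move left to (0,5)
Step 5: enter (0,5), '/' deflects left->down, move down to (1,5)
Step 6: enter (1,5), '.' pass, move down to (2,5)
Step 7: enter (2,5), '.' pass, move down to (3,5)
Step 8: enter (3,5), '.' pass, move down to (4,5)
Step 9: enter (4,5), '.' pass, move down to (5,5)
Step 10: enter (5,5), '.' pass, move down to (6,5)
Step 11: at (6,5) — EXIT via bottom edge, pos 5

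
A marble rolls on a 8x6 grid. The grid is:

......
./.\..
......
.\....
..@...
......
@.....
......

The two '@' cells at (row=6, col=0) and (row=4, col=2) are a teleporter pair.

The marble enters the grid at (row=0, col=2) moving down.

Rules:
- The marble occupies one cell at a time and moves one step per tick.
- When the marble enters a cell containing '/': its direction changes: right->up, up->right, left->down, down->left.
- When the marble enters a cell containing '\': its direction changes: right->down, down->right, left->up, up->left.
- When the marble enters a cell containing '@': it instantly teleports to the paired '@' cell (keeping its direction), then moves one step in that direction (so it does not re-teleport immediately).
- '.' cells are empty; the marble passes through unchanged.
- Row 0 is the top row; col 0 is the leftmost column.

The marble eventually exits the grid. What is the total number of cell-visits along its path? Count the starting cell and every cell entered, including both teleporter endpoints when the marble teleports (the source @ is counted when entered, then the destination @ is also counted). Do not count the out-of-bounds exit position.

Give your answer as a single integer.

Answer: 7

Derivation:
Step 1: enter (0,2), '.' pass, move down to (1,2)
Step 2: enter (1,2), '.' pass, move down to (2,2)
Step 3: enter (2,2), '.' pass, move down to (3,2)
Step 4: enter (3,2), '.' pass, move down to (4,2)
Step 5: enter (4,2), '@' teleport (4,2)->(6,0), also enter (6,0), move down to (7,0)
Step 6: enter (7,0), '.' pass, move down to (8,0)
Step 7: at (8,0) — EXIT via bottom edge, pos 0
Path length (cell visits): 7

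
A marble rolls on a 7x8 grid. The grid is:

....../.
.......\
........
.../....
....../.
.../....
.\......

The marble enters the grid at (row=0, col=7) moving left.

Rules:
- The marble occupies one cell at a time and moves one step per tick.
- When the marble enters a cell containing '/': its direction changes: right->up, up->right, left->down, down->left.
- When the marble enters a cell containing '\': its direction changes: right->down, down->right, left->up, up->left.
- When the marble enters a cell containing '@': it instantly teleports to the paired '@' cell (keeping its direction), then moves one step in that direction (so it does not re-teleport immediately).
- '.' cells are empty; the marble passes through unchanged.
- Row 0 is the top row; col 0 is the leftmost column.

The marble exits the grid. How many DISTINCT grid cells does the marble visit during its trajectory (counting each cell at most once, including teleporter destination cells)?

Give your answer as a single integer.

Step 1: enter (0,7), '.' pass, move left to (0,6)
Step 2: enter (0,6), '/' deflects left->down, move down to (1,6)
Step 3: enter (1,6), '.' pass, move down to (2,6)
Step 4: enter (2,6), '.' pass, move down to (3,6)
Step 5: enter (3,6), '.' pass, move down to (4,6)
Step 6: enter (4,6), '/' deflects down->left, move left to (4,5)
Step 7: enter (4,5), '.' pass, move left to (4,4)
Step 8: enter (4,4), '.' pass, move left to (4,3)
Step 9: enter (4,3), '.' pass, move left to (4,2)
Step 10: enter (4,2), '.' pass, move left to (4,1)
Step 11: enter (4,1), '.' pass, move left to (4,0)
Step 12: enter (4,0), '.' pass, move left to (4,-1)
Step 13: at (4,-1) — EXIT via left edge, pos 4
Distinct cells visited: 12 (path length 12)

Answer: 12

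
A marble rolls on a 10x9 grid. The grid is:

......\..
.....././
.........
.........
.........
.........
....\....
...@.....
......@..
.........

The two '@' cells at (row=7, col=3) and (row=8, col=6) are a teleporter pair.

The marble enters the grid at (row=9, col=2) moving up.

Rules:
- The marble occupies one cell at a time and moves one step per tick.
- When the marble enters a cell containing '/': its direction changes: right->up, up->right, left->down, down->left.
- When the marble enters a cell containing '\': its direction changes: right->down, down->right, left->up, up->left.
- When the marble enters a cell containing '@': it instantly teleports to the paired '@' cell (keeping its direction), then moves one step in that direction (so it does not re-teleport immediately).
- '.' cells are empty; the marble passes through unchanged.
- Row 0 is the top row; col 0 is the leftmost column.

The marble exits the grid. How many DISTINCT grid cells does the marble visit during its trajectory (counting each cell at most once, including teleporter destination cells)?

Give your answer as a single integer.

Answer: 10

Derivation:
Step 1: enter (9,2), '.' pass, move up to (8,2)
Step 2: enter (8,2), '.' pass, move up to (7,2)
Step 3: enter (7,2), '.' pass, move up to (6,2)
Step 4: enter (6,2), '.' pass, move up to (5,2)
Step 5: enter (5,2), '.' pass, move up to (4,2)
Step 6: enter (4,2), '.' pass, move up to (3,2)
Step 7: enter (3,2), '.' pass, move up to (2,2)
Step 8: enter (2,2), '.' pass, move up to (1,2)
Step 9: enter (1,2), '.' pass, move up to (0,2)
Step 10: enter (0,2), '.' pass, move up to (-1,2)
Step 11: at (-1,2) — EXIT via top edge, pos 2
Distinct cells visited: 10 (path length 10)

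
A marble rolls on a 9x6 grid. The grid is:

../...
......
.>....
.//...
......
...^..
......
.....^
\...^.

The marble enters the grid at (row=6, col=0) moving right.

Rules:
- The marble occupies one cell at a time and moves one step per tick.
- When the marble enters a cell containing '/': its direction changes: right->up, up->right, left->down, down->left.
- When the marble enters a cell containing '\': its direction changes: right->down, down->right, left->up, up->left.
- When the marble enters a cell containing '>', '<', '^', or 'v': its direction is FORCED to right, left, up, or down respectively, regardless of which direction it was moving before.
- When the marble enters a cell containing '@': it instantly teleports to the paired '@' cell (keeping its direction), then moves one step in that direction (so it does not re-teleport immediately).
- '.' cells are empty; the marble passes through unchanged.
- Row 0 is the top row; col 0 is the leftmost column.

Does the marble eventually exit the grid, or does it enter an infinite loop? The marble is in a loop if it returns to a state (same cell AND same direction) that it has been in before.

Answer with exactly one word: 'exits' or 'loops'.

Answer: exits

Derivation:
Step 1: enter (6,0), '.' pass, move right to (6,1)
Step 2: enter (6,1), '.' pass, move right to (6,2)
Step 3: enter (6,2), '.' pass, move right to (6,3)
Step 4: enter (6,3), '.' pass, move right to (6,4)
Step 5: enter (6,4), '.' pass, move right to (6,5)
Step 6: enter (6,5), '.' pass, move right to (6,6)
Step 7: at (6,6) — EXIT via right edge, pos 6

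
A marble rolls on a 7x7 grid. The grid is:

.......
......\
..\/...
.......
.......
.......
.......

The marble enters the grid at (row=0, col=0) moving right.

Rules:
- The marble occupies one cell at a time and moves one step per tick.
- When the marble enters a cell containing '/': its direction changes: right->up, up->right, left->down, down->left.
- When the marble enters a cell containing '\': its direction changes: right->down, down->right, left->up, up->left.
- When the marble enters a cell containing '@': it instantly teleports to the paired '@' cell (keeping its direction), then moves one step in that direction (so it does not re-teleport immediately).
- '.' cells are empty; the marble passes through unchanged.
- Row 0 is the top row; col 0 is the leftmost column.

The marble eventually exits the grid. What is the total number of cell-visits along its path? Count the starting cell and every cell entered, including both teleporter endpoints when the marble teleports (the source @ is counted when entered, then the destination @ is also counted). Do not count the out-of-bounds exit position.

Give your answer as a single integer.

Step 1: enter (0,0), '.' pass, move right to (0,1)
Step 2: enter (0,1), '.' pass, move right to (0,2)
Step 3: enter (0,2), '.' pass, move right to (0,3)
Step 4: enter (0,3), '.' pass, move right to (0,4)
Step 5: enter (0,4), '.' pass, move right to (0,5)
Step 6: enter (0,5), '.' pass, move right to (0,6)
Step 7: enter (0,6), '.' pass, move right to (0,7)
Step 8: at (0,7) — EXIT via right edge, pos 0
Path length (cell visits): 7

Answer: 7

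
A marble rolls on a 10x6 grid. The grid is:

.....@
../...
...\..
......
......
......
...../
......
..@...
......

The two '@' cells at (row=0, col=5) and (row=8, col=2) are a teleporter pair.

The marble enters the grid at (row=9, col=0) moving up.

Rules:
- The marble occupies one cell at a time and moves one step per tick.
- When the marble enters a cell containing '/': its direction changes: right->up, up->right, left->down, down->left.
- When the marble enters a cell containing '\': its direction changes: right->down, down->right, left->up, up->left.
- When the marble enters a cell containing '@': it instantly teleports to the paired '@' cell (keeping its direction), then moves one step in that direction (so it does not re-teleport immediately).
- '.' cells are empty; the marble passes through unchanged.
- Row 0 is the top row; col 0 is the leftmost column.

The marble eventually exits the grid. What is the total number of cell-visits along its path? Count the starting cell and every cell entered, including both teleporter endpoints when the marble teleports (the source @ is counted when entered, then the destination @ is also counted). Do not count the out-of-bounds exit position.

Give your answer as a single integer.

Step 1: enter (9,0), '.' pass, move up to (8,0)
Step 2: enter (8,0), '.' pass, move up to (7,0)
Step 3: enter (7,0), '.' pass, move up to (6,0)
Step 4: enter (6,0), '.' pass, move up to (5,0)
Step 5: enter (5,0), '.' pass, move up to (4,0)
Step 6: enter (4,0), '.' pass, move up to (3,0)
Step 7: enter (3,0), '.' pass, move up to (2,0)
Step 8: enter (2,0), '.' pass, move up to (1,0)
Step 9: enter (1,0), '.' pass, move up to (0,0)
Step 10: enter (0,0), '.' pass, move up to (-1,0)
Step 11: at (-1,0) — EXIT via top edge, pos 0
Path length (cell visits): 10

Answer: 10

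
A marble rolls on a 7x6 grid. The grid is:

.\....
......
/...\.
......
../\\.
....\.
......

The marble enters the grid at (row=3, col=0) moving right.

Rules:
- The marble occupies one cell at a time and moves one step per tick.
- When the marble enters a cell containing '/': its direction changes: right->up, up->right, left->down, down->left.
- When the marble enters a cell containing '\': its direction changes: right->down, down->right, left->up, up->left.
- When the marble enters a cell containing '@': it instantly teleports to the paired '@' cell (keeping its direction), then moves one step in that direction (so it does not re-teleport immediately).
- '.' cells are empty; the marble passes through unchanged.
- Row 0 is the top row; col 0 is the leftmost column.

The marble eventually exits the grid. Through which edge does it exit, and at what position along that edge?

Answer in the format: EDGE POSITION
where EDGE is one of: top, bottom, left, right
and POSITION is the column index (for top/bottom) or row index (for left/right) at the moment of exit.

Answer: right 3

Derivation:
Step 1: enter (3,0), '.' pass, move right to (3,1)
Step 2: enter (3,1), '.' pass, move right to (3,2)
Step 3: enter (3,2), '.' pass, move right to (3,3)
Step 4: enter (3,3), '.' pass, move right to (3,4)
Step 5: enter (3,4), '.' pass, move right to (3,5)
Step 6: enter (3,5), '.' pass, move right to (3,6)
Step 7: at (3,6) — EXIT via right edge, pos 3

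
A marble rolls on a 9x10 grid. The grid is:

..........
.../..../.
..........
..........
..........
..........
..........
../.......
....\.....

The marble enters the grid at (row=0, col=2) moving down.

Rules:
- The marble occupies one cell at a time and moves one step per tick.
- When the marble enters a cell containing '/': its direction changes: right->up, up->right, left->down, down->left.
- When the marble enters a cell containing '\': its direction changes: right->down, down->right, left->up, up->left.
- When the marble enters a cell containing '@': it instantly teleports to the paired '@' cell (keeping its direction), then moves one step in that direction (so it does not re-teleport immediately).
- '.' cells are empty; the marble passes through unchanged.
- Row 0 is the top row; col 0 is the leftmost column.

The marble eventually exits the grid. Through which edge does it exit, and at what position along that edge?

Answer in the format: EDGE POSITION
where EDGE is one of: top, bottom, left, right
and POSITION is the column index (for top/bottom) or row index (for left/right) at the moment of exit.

Answer: left 7

Derivation:
Step 1: enter (0,2), '.' pass, move down to (1,2)
Step 2: enter (1,2), '.' pass, move down to (2,2)
Step 3: enter (2,2), '.' pass, move down to (3,2)
Step 4: enter (3,2), '.' pass, move down to (4,2)
Step 5: enter (4,2), '.' pass, move down to (5,2)
Step 6: enter (5,2), '.' pass, move down to (6,2)
Step 7: enter (6,2), '.' pass, move down to (7,2)
Step 8: enter (7,2), '/' deflects down->left, move left to (7,1)
Step 9: enter (7,1), '.' pass, move left to (7,0)
Step 10: enter (7,0), '.' pass, move left to (7,-1)
Step 11: at (7,-1) — EXIT via left edge, pos 7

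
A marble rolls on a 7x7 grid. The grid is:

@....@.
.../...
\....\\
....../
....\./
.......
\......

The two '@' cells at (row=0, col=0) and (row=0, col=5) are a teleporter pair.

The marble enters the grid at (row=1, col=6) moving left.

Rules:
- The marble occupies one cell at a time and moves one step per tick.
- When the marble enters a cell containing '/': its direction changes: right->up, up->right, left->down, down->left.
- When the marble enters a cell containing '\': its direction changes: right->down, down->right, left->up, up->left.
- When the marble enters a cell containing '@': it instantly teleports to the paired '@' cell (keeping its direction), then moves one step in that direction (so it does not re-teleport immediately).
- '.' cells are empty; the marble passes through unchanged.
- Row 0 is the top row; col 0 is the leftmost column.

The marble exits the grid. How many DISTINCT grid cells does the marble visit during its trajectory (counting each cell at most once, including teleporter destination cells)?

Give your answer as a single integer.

Answer: 9

Derivation:
Step 1: enter (1,6), '.' pass, move left to (1,5)
Step 2: enter (1,5), '.' pass, move left to (1,4)
Step 3: enter (1,4), '.' pass, move left to (1,3)
Step 4: enter (1,3), '/' deflects left->down, move down to (2,3)
Step 5: enter (2,3), '.' pass, move down to (3,3)
Step 6: enter (3,3), '.' pass, move down to (4,3)
Step 7: enter (4,3), '.' pass, move down to (5,3)
Step 8: enter (5,3), '.' pass, move down to (6,3)
Step 9: enter (6,3), '.' pass, move down to (7,3)
Step 10: at (7,3) — EXIT via bottom edge, pos 3
Distinct cells visited: 9 (path length 9)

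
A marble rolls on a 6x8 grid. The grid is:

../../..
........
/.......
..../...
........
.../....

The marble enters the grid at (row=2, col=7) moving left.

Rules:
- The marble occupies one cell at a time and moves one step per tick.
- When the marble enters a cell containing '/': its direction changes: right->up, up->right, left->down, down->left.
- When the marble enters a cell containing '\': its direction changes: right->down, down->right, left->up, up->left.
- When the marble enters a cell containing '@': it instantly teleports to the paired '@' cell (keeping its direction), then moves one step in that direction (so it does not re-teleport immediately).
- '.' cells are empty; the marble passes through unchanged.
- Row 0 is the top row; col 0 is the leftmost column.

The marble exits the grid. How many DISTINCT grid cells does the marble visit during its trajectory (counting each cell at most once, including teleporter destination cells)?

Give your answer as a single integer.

Step 1: enter (2,7), '.' pass, move left to (2,6)
Step 2: enter (2,6), '.' pass, move left to (2,5)
Step 3: enter (2,5), '.' pass, move left to (2,4)
Step 4: enter (2,4), '.' pass, move left to (2,3)
Step 5: enter (2,3), '.' pass, move left to (2,2)
Step 6: enter (2,2), '.' pass, move left to (2,1)
Step 7: enter (2,1), '.' pass, move left to (2,0)
Step 8: enter (2,0), '/' deflects left->down, move down to (3,0)
Step 9: enter (3,0), '.' pass, move down to (4,0)
Step 10: enter (4,0), '.' pass, move down to (5,0)
Step 11: enter (5,0), '.' pass, move down to (6,0)
Step 12: at (6,0) — EXIT via bottom edge, pos 0
Distinct cells visited: 11 (path length 11)

Answer: 11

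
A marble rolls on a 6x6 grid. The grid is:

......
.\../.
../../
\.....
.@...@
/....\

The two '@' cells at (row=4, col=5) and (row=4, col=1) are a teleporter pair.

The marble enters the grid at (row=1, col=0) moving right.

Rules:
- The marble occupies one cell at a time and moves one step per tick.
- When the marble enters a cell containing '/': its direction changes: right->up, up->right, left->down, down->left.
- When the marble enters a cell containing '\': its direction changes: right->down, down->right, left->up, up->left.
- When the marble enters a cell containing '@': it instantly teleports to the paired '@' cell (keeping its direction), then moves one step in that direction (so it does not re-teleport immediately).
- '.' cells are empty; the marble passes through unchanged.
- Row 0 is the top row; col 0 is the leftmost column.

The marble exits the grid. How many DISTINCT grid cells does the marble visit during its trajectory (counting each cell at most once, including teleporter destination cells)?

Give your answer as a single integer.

Step 1: enter (1,0), '.' pass, move right to (1,1)
Step 2: enter (1,1), '\' deflects right->down, move down to (2,1)
Step 3: enter (2,1), '.' pass, move down to (3,1)
Step 4: enter (3,1), '.' pass, move down to (4,1)
Step 5: enter (4,1), '@' teleport (4,1)->(4,5), also enter (4,5), move down to (5,5)
Step 6: enter (5,5), '\' deflects down->right, move right to (5,6)
Step 7: at (5,6) — EXIT via right edge, pos 5
Distinct cells visited: 7 (path length 7)

Answer: 7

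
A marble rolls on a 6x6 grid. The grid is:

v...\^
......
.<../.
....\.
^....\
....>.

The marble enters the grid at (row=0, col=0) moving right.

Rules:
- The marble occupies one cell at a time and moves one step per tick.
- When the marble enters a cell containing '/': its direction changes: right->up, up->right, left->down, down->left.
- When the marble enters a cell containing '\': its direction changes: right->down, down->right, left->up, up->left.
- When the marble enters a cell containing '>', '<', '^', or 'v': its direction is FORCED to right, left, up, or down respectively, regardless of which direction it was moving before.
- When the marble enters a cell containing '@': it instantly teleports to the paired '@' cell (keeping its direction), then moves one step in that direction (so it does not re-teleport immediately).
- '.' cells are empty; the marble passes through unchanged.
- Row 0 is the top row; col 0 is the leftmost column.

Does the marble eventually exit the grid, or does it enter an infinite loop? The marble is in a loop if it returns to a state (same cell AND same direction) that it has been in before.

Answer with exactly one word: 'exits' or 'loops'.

Answer: loops

Derivation:
Step 1: enter (0,0), 'v' forces right->down, move down to (1,0)
Step 2: enter (1,0), '.' pass, move down to (2,0)
Step 3: enter (2,0), '.' pass, move down to (3,0)
Step 4: enter (3,0), '.' pass, move down to (4,0)
Step 5: enter (4,0), '^' forces down->up, move up to (3,0)
Step 6: enter (3,0), '.' pass, move up to (2,0)
Step 7: enter (2,0), '.' pass, move up to (1,0)
Step 8: enter (1,0), '.' pass, move up to (0,0)
Step 9: enter (0,0), 'v' forces up->down, move down to (1,0)
Step 10: at (1,0) dir=down — LOOP DETECTED (seen before)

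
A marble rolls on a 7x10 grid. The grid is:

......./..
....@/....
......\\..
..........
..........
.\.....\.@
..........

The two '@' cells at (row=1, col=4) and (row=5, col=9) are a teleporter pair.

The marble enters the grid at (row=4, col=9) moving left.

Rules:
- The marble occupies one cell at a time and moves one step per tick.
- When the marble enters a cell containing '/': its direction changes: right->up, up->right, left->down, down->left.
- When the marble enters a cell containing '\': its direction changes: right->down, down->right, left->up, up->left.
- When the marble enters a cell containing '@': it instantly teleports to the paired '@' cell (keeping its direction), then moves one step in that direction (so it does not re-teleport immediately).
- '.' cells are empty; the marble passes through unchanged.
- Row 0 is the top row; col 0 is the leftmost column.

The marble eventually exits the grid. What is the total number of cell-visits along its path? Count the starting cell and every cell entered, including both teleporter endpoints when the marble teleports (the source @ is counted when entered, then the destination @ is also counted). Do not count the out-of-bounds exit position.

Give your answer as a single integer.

Answer: 10

Derivation:
Step 1: enter (4,9), '.' pass, move left to (4,8)
Step 2: enter (4,8), '.' pass, move left to (4,7)
Step 3: enter (4,7), '.' pass, move left to (4,6)
Step 4: enter (4,6), '.' pass, move left to (4,5)
Step 5: enter (4,5), '.' pass, move left to (4,4)
Step 6: enter (4,4), '.' pass, move left to (4,3)
Step 7: enter (4,3), '.' pass, move left to (4,2)
Step 8: enter (4,2), '.' pass, move left to (4,1)
Step 9: enter (4,1), '.' pass, move left to (4,0)
Step 10: enter (4,0), '.' pass, move left to (4,-1)
Step 11: at (4,-1) — EXIT via left edge, pos 4
Path length (cell visits): 10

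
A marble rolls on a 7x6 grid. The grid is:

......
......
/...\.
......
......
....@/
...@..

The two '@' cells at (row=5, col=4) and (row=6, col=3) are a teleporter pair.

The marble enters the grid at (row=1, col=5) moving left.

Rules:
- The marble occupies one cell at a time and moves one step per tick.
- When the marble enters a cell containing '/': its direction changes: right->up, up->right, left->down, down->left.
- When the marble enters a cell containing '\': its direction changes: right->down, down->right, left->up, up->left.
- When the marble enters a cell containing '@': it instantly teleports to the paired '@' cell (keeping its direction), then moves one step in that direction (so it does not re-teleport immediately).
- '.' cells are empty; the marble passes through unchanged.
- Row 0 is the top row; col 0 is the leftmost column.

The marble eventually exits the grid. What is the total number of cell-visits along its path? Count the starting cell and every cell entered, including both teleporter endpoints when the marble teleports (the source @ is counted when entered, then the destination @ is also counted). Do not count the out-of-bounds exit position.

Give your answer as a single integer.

Step 1: enter (1,5), '.' pass, move left to (1,4)
Step 2: enter (1,4), '.' pass, move left to (1,3)
Step 3: enter (1,3), '.' pass, move left to (1,2)
Step 4: enter (1,2), '.' pass, move left to (1,1)
Step 5: enter (1,1), '.' pass, move left to (1,0)
Step 6: enter (1,0), '.' pass, move left to (1,-1)
Step 7: at (1,-1) — EXIT via left edge, pos 1
Path length (cell visits): 6

Answer: 6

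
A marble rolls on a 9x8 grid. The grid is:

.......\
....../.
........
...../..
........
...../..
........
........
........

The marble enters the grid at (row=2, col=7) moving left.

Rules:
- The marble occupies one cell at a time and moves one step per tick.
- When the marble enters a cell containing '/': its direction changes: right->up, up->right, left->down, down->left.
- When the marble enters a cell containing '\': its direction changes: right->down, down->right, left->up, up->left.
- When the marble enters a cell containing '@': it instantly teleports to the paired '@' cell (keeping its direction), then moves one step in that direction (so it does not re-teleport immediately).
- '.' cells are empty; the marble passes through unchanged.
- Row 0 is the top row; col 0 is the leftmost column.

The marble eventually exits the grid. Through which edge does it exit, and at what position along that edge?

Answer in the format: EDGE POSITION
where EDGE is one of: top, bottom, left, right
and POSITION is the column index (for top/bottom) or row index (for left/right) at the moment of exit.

Step 1: enter (2,7), '.' pass, move left to (2,6)
Step 2: enter (2,6), '.' pass, move left to (2,5)
Step 3: enter (2,5), '.' pass, move left to (2,4)
Step 4: enter (2,4), '.' pass, move left to (2,3)
Step 5: enter (2,3), '.' pass, move left to (2,2)
Step 6: enter (2,2), '.' pass, move left to (2,1)
Step 7: enter (2,1), '.' pass, move left to (2,0)
Step 8: enter (2,0), '.' pass, move left to (2,-1)
Step 9: at (2,-1) — EXIT via left edge, pos 2

Answer: left 2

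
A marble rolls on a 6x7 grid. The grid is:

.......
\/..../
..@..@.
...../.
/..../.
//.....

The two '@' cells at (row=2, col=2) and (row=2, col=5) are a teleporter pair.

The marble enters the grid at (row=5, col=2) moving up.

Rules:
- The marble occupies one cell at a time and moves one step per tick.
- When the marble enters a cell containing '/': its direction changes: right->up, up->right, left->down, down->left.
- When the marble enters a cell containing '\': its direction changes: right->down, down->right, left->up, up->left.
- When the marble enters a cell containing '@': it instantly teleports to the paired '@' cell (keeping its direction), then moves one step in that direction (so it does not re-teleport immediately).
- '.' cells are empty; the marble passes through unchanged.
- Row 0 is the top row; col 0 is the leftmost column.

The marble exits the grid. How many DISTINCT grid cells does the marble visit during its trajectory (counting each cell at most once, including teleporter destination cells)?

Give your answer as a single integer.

Step 1: enter (5,2), '.' pass, move up to (4,2)
Step 2: enter (4,2), '.' pass, move up to (3,2)
Step 3: enter (3,2), '.' pass, move up to (2,2)
Step 4: enter (2,2), '@' teleport (2,2)->(2,5), also enter (2,5), move up to (1,5)
Step 5: enter (1,5), '.' pass, move up to (0,5)
Step 6: enter (0,5), '.' pass, move up to (-1,5)
Step 7: at (-1,5) — EXIT via top edge, pos 5
Distinct cells visited: 7 (path length 7)

Answer: 7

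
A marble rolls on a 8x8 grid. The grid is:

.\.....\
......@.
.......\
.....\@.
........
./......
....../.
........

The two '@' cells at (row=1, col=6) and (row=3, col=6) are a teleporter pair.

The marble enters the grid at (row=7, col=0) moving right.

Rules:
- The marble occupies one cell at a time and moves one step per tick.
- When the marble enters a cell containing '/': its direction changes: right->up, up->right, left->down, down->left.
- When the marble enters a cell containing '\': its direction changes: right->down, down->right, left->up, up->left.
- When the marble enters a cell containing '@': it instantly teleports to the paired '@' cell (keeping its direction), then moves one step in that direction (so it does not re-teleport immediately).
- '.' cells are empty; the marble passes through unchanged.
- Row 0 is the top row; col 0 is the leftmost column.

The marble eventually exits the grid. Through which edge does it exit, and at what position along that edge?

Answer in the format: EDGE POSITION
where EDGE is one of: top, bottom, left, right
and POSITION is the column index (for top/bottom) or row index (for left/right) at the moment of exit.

Step 1: enter (7,0), '.' pass, move right to (7,1)
Step 2: enter (7,1), '.' pass, move right to (7,2)
Step 3: enter (7,2), '.' pass, move right to (7,3)
Step 4: enter (7,3), '.' pass, move right to (7,4)
Step 5: enter (7,4), '.' pass, move right to (7,5)
Step 6: enter (7,5), '.' pass, move right to (7,6)
Step 7: enter (7,6), '.' pass, move right to (7,7)
Step 8: enter (7,7), '.' pass, move right to (7,8)
Step 9: at (7,8) — EXIT via right edge, pos 7

Answer: right 7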